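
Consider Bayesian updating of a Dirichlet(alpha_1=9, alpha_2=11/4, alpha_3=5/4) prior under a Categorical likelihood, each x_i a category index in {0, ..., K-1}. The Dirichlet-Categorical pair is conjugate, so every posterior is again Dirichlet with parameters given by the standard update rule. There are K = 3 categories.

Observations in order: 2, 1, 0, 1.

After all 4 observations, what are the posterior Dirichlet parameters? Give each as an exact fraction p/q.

alpha_1=10, alpha_2=19/4, alpha_3=9/4

obs 1: x=2 → posterior Dirichlet(9, 11/4, 9/4)
obs 2: x=1 → posterior Dirichlet(9, 15/4, 9/4)
obs 3: x=0 → posterior Dirichlet(10, 15/4, 9/4)
obs 4: x=1 → posterior Dirichlet(10, 19/4, 9/4)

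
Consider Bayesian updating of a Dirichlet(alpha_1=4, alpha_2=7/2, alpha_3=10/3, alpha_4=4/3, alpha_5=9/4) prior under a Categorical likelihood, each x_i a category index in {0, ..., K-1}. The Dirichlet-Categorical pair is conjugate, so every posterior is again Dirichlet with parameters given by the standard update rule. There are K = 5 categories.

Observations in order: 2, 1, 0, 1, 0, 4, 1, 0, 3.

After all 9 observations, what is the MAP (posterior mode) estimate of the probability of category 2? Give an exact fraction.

40/221

obs 1: x=2 → posterior Dirichlet(4, 7/2, 13/3, 4/3, 9/4)
obs 2: x=1 → posterior Dirichlet(4, 9/2, 13/3, 4/3, 9/4)
obs 3: x=0 → posterior Dirichlet(5, 9/2, 13/3, 4/3, 9/4)
obs 4: x=1 → posterior Dirichlet(5, 11/2, 13/3, 4/3, 9/4)
obs 5: x=0 → posterior Dirichlet(6, 11/2, 13/3, 4/3, 9/4)
obs 6: x=4 → posterior Dirichlet(6, 11/2, 13/3, 4/3, 13/4)
obs 7: x=1 → posterior Dirichlet(6, 13/2, 13/3, 4/3, 13/4)
obs 8: x=0 → posterior Dirichlet(7, 13/2, 13/3, 4/3, 13/4)
obs 9: x=3 → posterior Dirichlet(7, 13/2, 13/3, 7/3, 13/4)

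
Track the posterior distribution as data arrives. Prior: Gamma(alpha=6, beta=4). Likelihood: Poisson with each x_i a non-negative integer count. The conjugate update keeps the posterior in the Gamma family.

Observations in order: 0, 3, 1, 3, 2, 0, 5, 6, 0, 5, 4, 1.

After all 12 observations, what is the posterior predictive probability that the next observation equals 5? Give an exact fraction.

obs 1: x=0 → posterior Gamma(6, 5)
obs 2: x=3 → posterior Gamma(9, 6)
obs 3: x=1 → posterior Gamma(10, 7)
obs 4: x=3 → posterior Gamma(13, 8)
obs 5: x=2 → posterior Gamma(15, 9)
obs 6: x=0 → posterior Gamma(15, 10)
obs 7: x=5 → posterior Gamma(20, 11)
obs 8: x=6 → posterior Gamma(26, 12)
obs 9: x=0 → posterior Gamma(26, 13)
obs 10: x=5 → posterior Gamma(31, 14)
obs 11: x=4 → posterior Gamma(35, 15)
obs 12: x=1 → posterior Gamma(36, 16)

14674068746594738272115634909148803057827161571328/280805607755268602048174614102036928492604365174417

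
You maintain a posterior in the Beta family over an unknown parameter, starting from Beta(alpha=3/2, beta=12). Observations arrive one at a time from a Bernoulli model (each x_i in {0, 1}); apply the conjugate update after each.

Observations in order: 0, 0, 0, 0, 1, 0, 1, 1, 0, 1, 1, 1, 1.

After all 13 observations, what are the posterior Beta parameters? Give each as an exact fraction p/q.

obs 1: x=0 → posterior Beta(3/2, 13)
obs 2: x=0 → posterior Beta(3/2, 14)
obs 3: x=0 → posterior Beta(3/2, 15)
obs 4: x=0 → posterior Beta(3/2, 16)
obs 5: x=1 → posterior Beta(5/2, 16)
obs 6: x=0 → posterior Beta(5/2, 17)
obs 7: x=1 → posterior Beta(7/2, 17)
obs 8: x=1 → posterior Beta(9/2, 17)
obs 9: x=0 → posterior Beta(9/2, 18)
obs 10: x=1 → posterior Beta(11/2, 18)
obs 11: x=1 → posterior Beta(13/2, 18)
obs 12: x=1 → posterior Beta(15/2, 18)
obs 13: x=1 → posterior Beta(17/2, 18)

alpha=17/2, beta=18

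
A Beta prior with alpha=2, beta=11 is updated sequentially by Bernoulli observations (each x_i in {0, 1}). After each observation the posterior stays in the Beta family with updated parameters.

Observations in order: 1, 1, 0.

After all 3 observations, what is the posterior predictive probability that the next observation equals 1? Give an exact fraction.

1/4

obs 1: x=1 → posterior Beta(3, 11)
obs 2: x=1 → posterior Beta(4, 11)
obs 3: x=0 → posterior Beta(4, 12)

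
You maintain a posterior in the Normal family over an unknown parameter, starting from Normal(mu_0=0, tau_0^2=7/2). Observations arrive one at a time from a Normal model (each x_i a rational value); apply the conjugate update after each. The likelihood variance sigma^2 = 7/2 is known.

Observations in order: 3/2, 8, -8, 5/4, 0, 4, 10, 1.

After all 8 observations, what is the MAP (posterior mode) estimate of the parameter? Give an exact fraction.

71/36

obs 1: x=3/2 → posterior Normal(3/4, 7/4)
obs 2: x=8 → posterior Normal(19/6, 7/6)
obs 3: x=-8 → posterior Normal(3/8, 7/8)
obs 4: x=5/4 → posterior Normal(11/20, 7/10)
obs 5: x=0 → posterior Normal(11/24, 7/12)
obs 6: x=4 → posterior Normal(27/28, 1/2)
obs 7: x=10 → posterior Normal(67/32, 7/16)
obs 8: x=1 → posterior Normal(71/36, 7/18)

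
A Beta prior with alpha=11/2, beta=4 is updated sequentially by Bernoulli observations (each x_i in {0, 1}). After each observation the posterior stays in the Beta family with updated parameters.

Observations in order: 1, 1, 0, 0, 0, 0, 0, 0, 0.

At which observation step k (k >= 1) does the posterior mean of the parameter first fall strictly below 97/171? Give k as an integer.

k = 4

obs 1: x=1 → posterior Beta(13/2, 4)
obs 2: x=1 → posterior Beta(15/2, 4)
obs 3: x=0 → posterior Beta(15/2, 5)
obs 4: x=0 → posterior Beta(15/2, 6)
obs 5: x=0 → posterior Beta(15/2, 7)
obs 6: x=0 → posterior Beta(15/2, 8)
obs 7: x=0 → posterior Beta(15/2, 9)
obs 8: x=0 → posterior Beta(15/2, 10)
obs 9: x=0 → posterior Beta(15/2, 11)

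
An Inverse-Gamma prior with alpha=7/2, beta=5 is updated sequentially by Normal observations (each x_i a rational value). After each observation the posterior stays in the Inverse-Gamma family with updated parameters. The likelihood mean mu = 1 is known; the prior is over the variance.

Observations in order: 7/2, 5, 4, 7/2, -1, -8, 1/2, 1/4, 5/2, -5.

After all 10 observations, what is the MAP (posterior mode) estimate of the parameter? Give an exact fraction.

2745/304

obs 1: x=7/2 → posterior Inverse-Gamma(4, 65/8)
obs 2: x=5 → posterior Inverse-Gamma(9/2, 129/8)
obs 3: x=4 → posterior Inverse-Gamma(5, 165/8)
obs 4: x=7/2 → posterior Inverse-Gamma(11/2, 95/4)
obs 5: x=-1 → posterior Inverse-Gamma(6, 103/4)
obs 6: x=-8 → posterior Inverse-Gamma(13/2, 265/4)
obs 7: x=1/2 → posterior Inverse-Gamma(7, 531/8)
obs 8: x=1/4 → posterior Inverse-Gamma(15/2, 2133/32)
obs 9: x=5/2 → posterior Inverse-Gamma(8, 2169/32)
obs 10: x=-5 → posterior Inverse-Gamma(17/2, 2745/32)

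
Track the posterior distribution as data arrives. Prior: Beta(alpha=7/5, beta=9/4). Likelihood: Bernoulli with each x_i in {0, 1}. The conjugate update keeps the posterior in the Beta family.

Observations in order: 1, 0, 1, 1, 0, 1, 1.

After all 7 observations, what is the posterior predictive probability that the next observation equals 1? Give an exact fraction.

obs 1: x=1 → posterior Beta(12/5, 9/4)
obs 2: x=0 → posterior Beta(12/5, 13/4)
obs 3: x=1 → posterior Beta(17/5, 13/4)
obs 4: x=1 → posterior Beta(22/5, 13/4)
obs 5: x=0 → posterior Beta(22/5, 17/4)
obs 6: x=1 → posterior Beta(27/5, 17/4)
obs 7: x=1 → posterior Beta(32/5, 17/4)

128/213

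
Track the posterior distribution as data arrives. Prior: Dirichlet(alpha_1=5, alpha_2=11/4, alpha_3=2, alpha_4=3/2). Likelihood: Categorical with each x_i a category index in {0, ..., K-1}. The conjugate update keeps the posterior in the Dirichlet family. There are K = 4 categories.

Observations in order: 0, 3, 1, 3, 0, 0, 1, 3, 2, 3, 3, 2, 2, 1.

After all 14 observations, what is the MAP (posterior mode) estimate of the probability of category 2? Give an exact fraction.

16/85

obs 1: x=0 → posterior Dirichlet(6, 11/4, 2, 3/2)
obs 2: x=3 → posterior Dirichlet(6, 11/4, 2, 5/2)
obs 3: x=1 → posterior Dirichlet(6, 15/4, 2, 5/2)
obs 4: x=3 → posterior Dirichlet(6, 15/4, 2, 7/2)
obs 5: x=0 → posterior Dirichlet(7, 15/4, 2, 7/2)
obs 6: x=0 → posterior Dirichlet(8, 15/4, 2, 7/2)
obs 7: x=1 → posterior Dirichlet(8, 19/4, 2, 7/2)
obs 8: x=3 → posterior Dirichlet(8, 19/4, 2, 9/2)
obs 9: x=2 → posterior Dirichlet(8, 19/4, 3, 9/2)
obs 10: x=3 → posterior Dirichlet(8, 19/4, 3, 11/2)
obs 11: x=3 → posterior Dirichlet(8, 19/4, 3, 13/2)
obs 12: x=2 → posterior Dirichlet(8, 19/4, 4, 13/2)
obs 13: x=2 → posterior Dirichlet(8, 19/4, 5, 13/2)
obs 14: x=1 → posterior Dirichlet(8, 23/4, 5, 13/2)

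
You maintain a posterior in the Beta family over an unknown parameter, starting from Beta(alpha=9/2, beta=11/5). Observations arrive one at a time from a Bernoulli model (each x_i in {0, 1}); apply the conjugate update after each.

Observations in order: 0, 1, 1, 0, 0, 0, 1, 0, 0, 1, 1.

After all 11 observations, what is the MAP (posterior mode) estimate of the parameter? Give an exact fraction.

85/157

obs 1: x=0 → posterior Beta(9/2, 16/5)
obs 2: x=1 → posterior Beta(11/2, 16/5)
obs 3: x=1 → posterior Beta(13/2, 16/5)
obs 4: x=0 → posterior Beta(13/2, 21/5)
obs 5: x=0 → posterior Beta(13/2, 26/5)
obs 6: x=0 → posterior Beta(13/2, 31/5)
obs 7: x=1 → posterior Beta(15/2, 31/5)
obs 8: x=0 → posterior Beta(15/2, 36/5)
obs 9: x=0 → posterior Beta(15/2, 41/5)
obs 10: x=1 → posterior Beta(17/2, 41/5)
obs 11: x=1 → posterior Beta(19/2, 41/5)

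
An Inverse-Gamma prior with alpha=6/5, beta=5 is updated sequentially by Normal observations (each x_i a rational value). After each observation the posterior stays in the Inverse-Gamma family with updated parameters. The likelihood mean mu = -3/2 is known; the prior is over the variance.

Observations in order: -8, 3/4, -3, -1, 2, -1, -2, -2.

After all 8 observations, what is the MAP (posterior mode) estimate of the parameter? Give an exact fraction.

5825/992

obs 1: x=-8 → posterior Inverse-Gamma(17/10, 209/8)
obs 2: x=3/4 → posterior Inverse-Gamma(11/5, 917/32)
obs 3: x=-3 → posterior Inverse-Gamma(27/10, 953/32)
obs 4: x=-1 → posterior Inverse-Gamma(16/5, 957/32)
obs 5: x=2 → posterior Inverse-Gamma(37/10, 1153/32)
obs 6: x=-1 → posterior Inverse-Gamma(21/5, 1157/32)
obs 7: x=-2 → posterior Inverse-Gamma(47/10, 1161/32)
obs 8: x=-2 → posterior Inverse-Gamma(26/5, 1165/32)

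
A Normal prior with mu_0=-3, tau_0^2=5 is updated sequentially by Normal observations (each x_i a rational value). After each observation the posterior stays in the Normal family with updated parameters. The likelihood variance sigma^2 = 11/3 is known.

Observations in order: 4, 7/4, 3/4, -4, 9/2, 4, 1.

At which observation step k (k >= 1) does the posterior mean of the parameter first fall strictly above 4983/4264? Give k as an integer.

k = 2

obs 1: x=4 → posterior Normal(27/26, 55/26)
obs 2: x=7/4 → posterior Normal(213/164, 55/41)
obs 3: x=3/4 → posterior Normal(129/112, 55/56)
obs 4: x=-4 → posterior Normal(9/142, 55/71)
obs 5: x=9/2 → posterior Normal(36/43, 55/86)
obs 6: x=4 → posterior Normal(132/101, 55/101)
obs 7: x=1 → posterior Normal(147/116, 55/116)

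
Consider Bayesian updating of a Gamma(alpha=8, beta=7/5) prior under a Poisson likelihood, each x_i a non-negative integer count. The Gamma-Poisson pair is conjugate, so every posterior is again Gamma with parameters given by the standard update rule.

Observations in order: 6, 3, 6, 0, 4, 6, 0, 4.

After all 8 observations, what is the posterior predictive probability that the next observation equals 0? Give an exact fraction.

73726012172171197797121788497772307620990118320641353655221487/3105444088679819357273546406651335246066988648897330641813635072

obs 1: x=6 → posterior Gamma(14, 12/5)
obs 2: x=3 → posterior Gamma(17, 17/5)
obs 3: x=6 → posterior Gamma(23, 22/5)
obs 4: x=0 → posterior Gamma(23, 27/5)
obs 5: x=4 → posterior Gamma(27, 32/5)
obs 6: x=6 → posterior Gamma(33, 37/5)
obs 7: x=0 → posterior Gamma(33, 42/5)
obs 8: x=4 → posterior Gamma(37, 47/5)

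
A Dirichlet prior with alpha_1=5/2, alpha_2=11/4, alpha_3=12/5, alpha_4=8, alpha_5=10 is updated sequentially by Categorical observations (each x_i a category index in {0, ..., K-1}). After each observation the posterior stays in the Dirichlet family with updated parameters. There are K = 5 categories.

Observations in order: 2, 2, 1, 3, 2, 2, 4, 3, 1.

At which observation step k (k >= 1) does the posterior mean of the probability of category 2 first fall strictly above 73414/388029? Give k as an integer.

k = 6

obs 1: x=2 → posterior Dirichlet(5/2, 11/4, 17/5, 8, 10)
obs 2: x=2 → posterior Dirichlet(5/2, 11/4, 22/5, 8, 10)
obs 3: x=1 → posterior Dirichlet(5/2, 15/4, 22/5, 8, 10)
obs 4: x=3 → posterior Dirichlet(5/2, 15/4, 22/5, 9, 10)
obs 5: x=2 → posterior Dirichlet(5/2, 15/4, 27/5, 9, 10)
obs 6: x=2 → posterior Dirichlet(5/2, 15/4, 32/5, 9, 10)
obs 7: x=4 → posterior Dirichlet(5/2, 15/4, 32/5, 9, 11)
obs 8: x=3 → posterior Dirichlet(5/2, 15/4, 32/5, 10, 11)
obs 9: x=1 → posterior Dirichlet(5/2, 19/4, 32/5, 10, 11)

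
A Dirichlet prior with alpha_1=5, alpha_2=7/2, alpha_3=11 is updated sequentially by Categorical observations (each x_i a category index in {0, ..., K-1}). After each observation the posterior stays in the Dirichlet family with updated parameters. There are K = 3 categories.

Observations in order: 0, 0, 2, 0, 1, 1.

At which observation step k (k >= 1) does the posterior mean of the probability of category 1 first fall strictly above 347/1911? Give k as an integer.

obs 1: x=0 → posterior Dirichlet(6, 7/2, 11)
obs 2: x=0 → posterior Dirichlet(7, 7/2, 11)
obs 3: x=2 → posterior Dirichlet(7, 7/2, 12)
obs 4: x=0 → posterior Dirichlet(8, 7/2, 12)
obs 5: x=1 → posterior Dirichlet(8, 9/2, 12)
obs 6: x=1 → posterior Dirichlet(8, 11/2, 12)

k = 5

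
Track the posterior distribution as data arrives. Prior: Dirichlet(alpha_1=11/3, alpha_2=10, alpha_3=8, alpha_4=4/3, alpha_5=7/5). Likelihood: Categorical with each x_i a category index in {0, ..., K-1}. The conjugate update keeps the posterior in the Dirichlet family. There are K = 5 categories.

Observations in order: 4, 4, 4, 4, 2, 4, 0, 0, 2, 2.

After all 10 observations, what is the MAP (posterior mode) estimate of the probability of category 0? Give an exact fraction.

obs 1: x=4 → posterior Dirichlet(11/3, 10, 8, 4/3, 12/5)
obs 2: x=4 → posterior Dirichlet(11/3, 10, 8, 4/3, 17/5)
obs 3: x=4 → posterior Dirichlet(11/3, 10, 8, 4/3, 22/5)
obs 4: x=4 → posterior Dirichlet(11/3, 10, 8, 4/3, 27/5)
obs 5: x=2 → posterior Dirichlet(11/3, 10, 9, 4/3, 27/5)
obs 6: x=4 → posterior Dirichlet(11/3, 10, 9, 4/3, 32/5)
obs 7: x=0 → posterior Dirichlet(14/3, 10, 9, 4/3, 32/5)
obs 8: x=0 → posterior Dirichlet(17/3, 10, 9, 4/3, 32/5)
obs 9: x=2 → posterior Dirichlet(17/3, 10, 10, 4/3, 32/5)
obs 10: x=2 → posterior Dirichlet(17/3, 10, 11, 4/3, 32/5)

10/63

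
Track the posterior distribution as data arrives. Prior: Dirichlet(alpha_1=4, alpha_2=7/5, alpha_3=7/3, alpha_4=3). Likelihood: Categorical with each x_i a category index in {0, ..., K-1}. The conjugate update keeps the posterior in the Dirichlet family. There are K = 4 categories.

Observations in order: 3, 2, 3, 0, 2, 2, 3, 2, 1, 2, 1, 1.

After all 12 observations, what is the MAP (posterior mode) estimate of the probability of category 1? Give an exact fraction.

obs 1: x=3 → posterior Dirichlet(4, 7/5, 7/3, 4)
obs 2: x=2 → posterior Dirichlet(4, 7/5, 10/3, 4)
obs 3: x=3 → posterior Dirichlet(4, 7/5, 10/3, 5)
obs 4: x=0 → posterior Dirichlet(5, 7/5, 10/3, 5)
obs 5: x=2 → posterior Dirichlet(5, 7/5, 13/3, 5)
obs 6: x=2 → posterior Dirichlet(5, 7/5, 16/3, 5)
obs 7: x=3 → posterior Dirichlet(5, 7/5, 16/3, 6)
obs 8: x=2 → posterior Dirichlet(5, 7/5, 19/3, 6)
obs 9: x=1 → posterior Dirichlet(5, 12/5, 19/3, 6)
obs 10: x=2 → posterior Dirichlet(5, 12/5, 22/3, 6)
obs 11: x=1 → posterior Dirichlet(5, 17/5, 22/3, 6)
obs 12: x=1 → posterior Dirichlet(5, 22/5, 22/3, 6)

51/281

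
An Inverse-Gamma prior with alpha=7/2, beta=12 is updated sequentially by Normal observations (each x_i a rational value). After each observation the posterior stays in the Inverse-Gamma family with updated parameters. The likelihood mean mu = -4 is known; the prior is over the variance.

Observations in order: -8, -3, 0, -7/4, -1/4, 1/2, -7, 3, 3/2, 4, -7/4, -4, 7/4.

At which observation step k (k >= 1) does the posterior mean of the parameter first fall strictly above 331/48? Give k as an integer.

k = 3

obs 1: x=-8 → posterior Inverse-Gamma(4, 20)
obs 2: x=-3 → posterior Inverse-Gamma(9/2, 41/2)
obs 3: x=0 → posterior Inverse-Gamma(5, 57/2)
obs 4: x=-7/4 → posterior Inverse-Gamma(11/2, 993/32)
obs 5: x=-1/4 → posterior Inverse-Gamma(6, 609/16)
obs 6: x=1/2 → posterior Inverse-Gamma(13/2, 771/16)
obs 7: x=-7 → posterior Inverse-Gamma(7, 843/16)
obs 8: x=3 → posterior Inverse-Gamma(15/2, 1235/16)
obs 9: x=3/2 → posterior Inverse-Gamma(8, 1477/16)
obs 10: x=4 → posterior Inverse-Gamma(17/2, 1989/16)
obs 11: x=-7/4 → posterior Inverse-Gamma(9, 4059/32)
obs 12: x=-4 → posterior Inverse-Gamma(19/2, 4059/32)
obs 13: x=7/4 → posterior Inverse-Gamma(10, 1147/8)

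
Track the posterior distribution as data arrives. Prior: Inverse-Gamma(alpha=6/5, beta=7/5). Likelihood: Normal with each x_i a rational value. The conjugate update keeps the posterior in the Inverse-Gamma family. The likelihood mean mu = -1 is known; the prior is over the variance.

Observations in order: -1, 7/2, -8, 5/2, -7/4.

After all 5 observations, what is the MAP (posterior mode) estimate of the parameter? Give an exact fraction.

obs 1: x=-1 → posterior Inverse-Gamma(17/10, 7/5)
obs 2: x=7/2 → posterior Inverse-Gamma(11/5, 461/40)
obs 3: x=-8 → posterior Inverse-Gamma(27/10, 1441/40)
obs 4: x=5/2 → posterior Inverse-Gamma(16/5, 843/20)
obs 5: x=-7/4 → posterior Inverse-Gamma(37/10, 6789/160)

6789/752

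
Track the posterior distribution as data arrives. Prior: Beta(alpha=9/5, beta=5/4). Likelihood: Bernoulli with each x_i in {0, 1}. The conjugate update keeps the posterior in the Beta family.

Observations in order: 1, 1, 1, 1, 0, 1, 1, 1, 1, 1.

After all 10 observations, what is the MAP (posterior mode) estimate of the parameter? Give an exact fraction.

196/221

obs 1: x=1 → posterior Beta(14/5, 5/4)
obs 2: x=1 → posterior Beta(19/5, 5/4)
obs 3: x=1 → posterior Beta(24/5, 5/4)
obs 4: x=1 → posterior Beta(29/5, 5/4)
obs 5: x=0 → posterior Beta(29/5, 9/4)
obs 6: x=1 → posterior Beta(34/5, 9/4)
obs 7: x=1 → posterior Beta(39/5, 9/4)
obs 8: x=1 → posterior Beta(44/5, 9/4)
obs 9: x=1 → posterior Beta(49/5, 9/4)
obs 10: x=1 → posterior Beta(54/5, 9/4)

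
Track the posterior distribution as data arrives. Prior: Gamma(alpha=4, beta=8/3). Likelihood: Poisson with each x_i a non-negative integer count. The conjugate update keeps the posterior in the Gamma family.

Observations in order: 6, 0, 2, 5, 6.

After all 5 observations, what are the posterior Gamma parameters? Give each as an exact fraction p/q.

obs 1: x=6 → posterior Gamma(10, 11/3)
obs 2: x=0 → posterior Gamma(10, 14/3)
obs 3: x=2 → posterior Gamma(12, 17/3)
obs 4: x=5 → posterior Gamma(17, 20/3)
obs 5: x=6 → posterior Gamma(23, 23/3)

alpha=23, beta=23/3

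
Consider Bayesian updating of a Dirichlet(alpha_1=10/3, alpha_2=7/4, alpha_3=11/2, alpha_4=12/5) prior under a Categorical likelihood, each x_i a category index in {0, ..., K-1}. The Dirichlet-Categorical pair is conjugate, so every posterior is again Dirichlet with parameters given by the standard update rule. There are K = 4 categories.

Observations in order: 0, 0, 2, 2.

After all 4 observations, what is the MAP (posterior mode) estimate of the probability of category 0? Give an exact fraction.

obs 1: x=0 → posterior Dirichlet(13/3, 7/4, 11/2, 12/5)
obs 2: x=0 → posterior Dirichlet(16/3, 7/4, 11/2, 12/5)
obs 3: x=2 → posterior Dirichlet(16/3, 7/4, 13/2, 12/5)
obs 4: x=2 → posterior Dirichlet(16/3, 7/4, 15/2, 12/5)

260/779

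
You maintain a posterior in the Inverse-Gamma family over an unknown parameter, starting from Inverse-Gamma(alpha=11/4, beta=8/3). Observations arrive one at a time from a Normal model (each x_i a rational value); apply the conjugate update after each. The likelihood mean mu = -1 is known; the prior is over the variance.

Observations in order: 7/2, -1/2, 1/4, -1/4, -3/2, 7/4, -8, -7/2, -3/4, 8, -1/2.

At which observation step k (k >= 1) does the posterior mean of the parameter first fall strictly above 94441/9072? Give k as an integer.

k = 10

obs 1: x=7/2 → posterior Inverse-Gamma(13/4, 307/24)
obs 2: x=-1/2 → posterior Inverse-Gamma(15/4, 155/12)
obs 3: x=1/4 → posterior Inverse-Gamma(17/4, 1315/96)
obs 4: x=-1/4 → posterior Inverse-Gamma(19/4, 671/48)
obs 5: x=-3/2 → posterior Inverse-Gamma(21/4, 677/48)
obs 6: x=7/4 → posterior Inverse-Gamma(23/4, 1717/96)
obs 7: x=-8 → posterior Inverse-Gamma(25/4, 4069/96)
obs 8: x=-7/2 → posterior Inverse-Gamma(27/4, 4369/96)
obs 9: x=-3/4 → posterior Inverse-Gamma(29/4, 1093/24)
obs 10: x=8 → posterior Inverse-Gamma(31/4, 2065/24)
obs 11: x=-1/2 → posterior Inverse-Gamma(33/4, 517/6)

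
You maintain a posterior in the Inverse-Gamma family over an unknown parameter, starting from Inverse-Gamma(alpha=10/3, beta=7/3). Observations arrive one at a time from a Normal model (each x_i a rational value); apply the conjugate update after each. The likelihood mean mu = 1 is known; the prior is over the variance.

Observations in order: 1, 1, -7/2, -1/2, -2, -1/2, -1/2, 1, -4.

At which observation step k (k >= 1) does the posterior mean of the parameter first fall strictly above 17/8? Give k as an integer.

k = 3

obs 1: x=1 → posterior Inverse-Gamma(23/6, 7/3)
obs 2: x=1 → posterior Inverse-Gamma(13/3, 7/3)
obs 3: x=-7/2 → posterior Inverse-Gamma(29/6, 299/24)
obs 4: x=-1/2 → posterior Inverse-Gamma(16/3, 163/12)
obs 5: x=-2 → posterior Inverse-Gamma(35/6, 217/12)
obs 6: x=-1/2 → posterior Inverse-Gamma(19/3, 461/24)
obs 7: x=-1/2 → posterior Inverse-Gamma(41/6, 61/3)
obs 8: x=1 → posterior Inverse-Gamma(22/3, 61/3)
obs 9: x=-4 → posterior Inverse-Gamma(47/6, 197/6)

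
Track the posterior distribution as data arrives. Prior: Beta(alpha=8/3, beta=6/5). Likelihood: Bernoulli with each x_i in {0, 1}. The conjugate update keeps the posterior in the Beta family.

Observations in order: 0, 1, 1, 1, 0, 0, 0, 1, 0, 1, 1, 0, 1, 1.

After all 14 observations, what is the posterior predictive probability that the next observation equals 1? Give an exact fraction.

obs 1: x=0 → posterior Beta(8/3, 11/5)
obs 2: x=1 → posterior Beta(11/3, 11/5)
obs 3: x=1 → posterior Beta(14/3, 11/5)
obs 4: x=1 → posterior Beta(17/3, 11/5)
obs 5: x=0 → posterior Beta(17/3, 16/5)
obs 6: x=0 → posterior Beta(17/3, 21/5)
obs 7: x=0 → posterior Beta(17/3, 26/5)
obs 8: x=1 → posterior Beta(20/3, 26/5)
obs 9: x=0 → posterior Beta(20/3, 31/5)
obs 10: x=1 → posterior Beta(23/3, 31/5)
obs 11: x=1 → posterior Beta(26/3, 31/5)
obs 12: x=0 → posterior Beta(26/3, 36/5)
obs 13: x=1 → posterior Beta(29/3, 36/5)
obs 14: x=1 → posterior Beta(32/3, 36/5)

40/67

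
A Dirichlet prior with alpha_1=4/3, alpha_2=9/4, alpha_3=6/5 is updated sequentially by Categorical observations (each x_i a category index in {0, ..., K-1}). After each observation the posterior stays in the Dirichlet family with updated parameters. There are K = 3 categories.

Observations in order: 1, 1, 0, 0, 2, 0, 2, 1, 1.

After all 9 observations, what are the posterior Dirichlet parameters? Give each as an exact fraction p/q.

alpha_1=13/3, alpha_2=25/4, alpha_3=16/5

obs 1: x=1 → posterior Dirichlet(4/3, 13/4, 6/5)
obs 2: x=1 → posterior Dirichlet(4/3, 17/4, 6/5)
obs 3: x=0 → posterior Dirichlet(7/3, 17/4, 6/5)
obs 4: x=0 → posterior Dirichlet(10/3, 17/4, 6/5)
obs 5: x=2 → posterior Dirichlet(10/3, 17/4, 11/5)
obs 6: x=0 → posterior Dirichlet(13/3, 17/4, 11/5)
obs 7: x=2 → posterior Dirichlet(13/3, 17/4, 16/5)
obs 8: x=1 → posterior Dirichlet(13/3, 21/4, 16/5)
obs 9: x=1 → posterior Dirichlet(13/3, 25/4, 16/5)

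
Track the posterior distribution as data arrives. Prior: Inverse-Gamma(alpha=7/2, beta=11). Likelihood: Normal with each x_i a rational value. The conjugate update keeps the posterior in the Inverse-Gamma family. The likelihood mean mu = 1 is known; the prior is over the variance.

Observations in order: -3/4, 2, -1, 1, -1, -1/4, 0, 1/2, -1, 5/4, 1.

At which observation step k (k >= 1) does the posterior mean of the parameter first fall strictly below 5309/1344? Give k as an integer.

k = 2

obs 1: x=-3/4 → posterior Inverse-Gamma(4, 401/32)
obs 2: x=2 → posterior Inverse-Gamma(9/2, 417/32)
obs 3: x=-1 → posterior Inverse-Gamma(5, 481/32)
obs 4: x=1 → posterior Inverse-Gamma(11/2, 481/32)
obs 5: x=-1 → posterior Inverse-Gamma(6, 545/32)
obs 6: x=-1/4 → posterior Inverse-Gamma(13/2, 285/16)
obs 7: x=0 → posterior Inverse-Gamma(7, 293/16)
obs 8: x=1/2 → posterior Inverse-Gamma(15/2, 295/16)
obs 9: x=-1 → posterior Inverse-Gamma(8, 327/16)
obs 10: x=5/4 → posterior Inverse-Gamma(17/2, 655/32)
obs 11: x=1 → posterior Inverse-Gamma(9, 655/32)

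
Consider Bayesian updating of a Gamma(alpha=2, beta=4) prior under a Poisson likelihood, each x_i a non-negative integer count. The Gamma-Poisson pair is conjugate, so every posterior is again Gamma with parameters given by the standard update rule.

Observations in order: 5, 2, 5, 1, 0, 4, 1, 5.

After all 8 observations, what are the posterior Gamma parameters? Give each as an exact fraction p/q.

obs 1: x=5 → posterior Gamma(7, 5)
obs 2: x=2 → posterior Gamma(9, 6)
obs 3: x=5 → posterior Gamma(14, 7)
obs 4: x=1 → posterior Gamma(15, 8)
obs 5: x=0 → posterior Gamma(15, 9)
obs 6: x=4 → posterior Gamma(19, 10)
obs 7: x=1 → posterior Gamma(20, 11)
obs 8: x=5 → posterior Gamma(25, 12)

alpha=25, beta=12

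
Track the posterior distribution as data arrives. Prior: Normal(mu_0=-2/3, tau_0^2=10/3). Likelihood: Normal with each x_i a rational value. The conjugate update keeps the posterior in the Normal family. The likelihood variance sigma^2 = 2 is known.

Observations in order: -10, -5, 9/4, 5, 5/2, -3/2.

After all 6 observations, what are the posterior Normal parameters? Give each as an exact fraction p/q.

mu_0=-13/12, tau_0^2=10/33

obs 1: x=-10 → posterior Normal(-13/2, 5/4)
obs 2: x=-5 → posterior Normal(-77/13, 10/13)
obs 3: x=9/4 → posterior Normal(-263/72, 5/9)
obs 4: x=5 → posterior Normal(-163/92, 10/23)
obs 5: x=5/2 → posterior Normal(-113/112, 5/14)
obs 6: x=-3/2 → posterior Normal(-13/12, 10/33)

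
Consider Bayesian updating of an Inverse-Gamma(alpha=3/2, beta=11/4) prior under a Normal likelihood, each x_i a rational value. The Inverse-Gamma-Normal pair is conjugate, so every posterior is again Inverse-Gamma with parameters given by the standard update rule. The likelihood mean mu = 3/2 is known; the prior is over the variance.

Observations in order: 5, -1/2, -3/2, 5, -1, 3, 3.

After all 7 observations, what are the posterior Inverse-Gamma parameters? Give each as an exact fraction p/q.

alpha=5, beta=215/8

obs 1: x=5 → posterior Inverse-Gamma(2, 71/8)
obs 2: x=-1/2 → posterior Inverse-Gamma(5/2, 87/8)
obs 3: x=-3/2 → posterior Inverse-Gamma(3, 123/8)
obs 4: x=5 → posterior Inverse-Gamma(7/2, 43/2)
obs 5: x=-1 → posterior Inverse-Gamma(4, 197/8)
obs 6: x=3 → posterior Inverse-Gamma(9/2, 103/4)
obs 7: x=3 → posterior Inverse-Gamma(5, 215/8)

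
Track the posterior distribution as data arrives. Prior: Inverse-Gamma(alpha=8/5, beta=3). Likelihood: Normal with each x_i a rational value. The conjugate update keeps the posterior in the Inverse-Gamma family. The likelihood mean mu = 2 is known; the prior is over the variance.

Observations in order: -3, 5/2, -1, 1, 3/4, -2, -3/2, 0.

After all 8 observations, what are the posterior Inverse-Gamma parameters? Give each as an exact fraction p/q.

obs 1: x=-3 → posterior Inverse-Gamma(21/10, 31/2)
obs 2: x=5/2 → posterior Inverse-Gamma(13/5, 125/8)
obs 3: x=-1 → posterior Inverse-Gamma(31/10, 161/8)
obs 4: x=1 → posterior Inverse-Gamma(18/5, 165/8)
obs 5: x=3/4 → posterior Inverse-Gamma(41/10, 685/32)
obs 6: x=-2 → posterior Inverse-Gamma(23/5, 941/32)
obs 7: x=-3/2 → posterior Inverse-Gamma(51/10, 1137/32)
obs 8: x=0 → posterior Inverse-Gamma(28/5, 1201/32)

alpha=28/5, beta=1201/32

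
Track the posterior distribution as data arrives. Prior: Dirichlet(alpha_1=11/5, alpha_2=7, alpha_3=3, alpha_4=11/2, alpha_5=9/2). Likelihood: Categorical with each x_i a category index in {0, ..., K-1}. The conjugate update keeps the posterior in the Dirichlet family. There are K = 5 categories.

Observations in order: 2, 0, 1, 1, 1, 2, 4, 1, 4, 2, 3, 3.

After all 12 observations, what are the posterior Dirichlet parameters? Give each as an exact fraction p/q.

alpha_1=16/5, alpha_2=11, alpha_3=6, alpha_4=15/2, alpha_5=13/2

obs 1: x=2 → posterior Dirichlet(11/5, 7, 4, 11/2, 9/2)
obs 2: x=0 → posterior Dirichlet(16/5, 7, 4, 11/2, 9/2)
obs 3: x=1 → posterior Dirichlet(16/5, 8, 4, 11/2, 9/2)
obs 4: x=1 → posterior Dirichlet(16/5, 9, 4, 11/2, 9/2)
obs 5: x=1 → posterior Dirichlet(16/5, 10, 4, 11/2, 9/2)
obs 6: x=2 → posterior Dirichlet(16/5, 10, 5, 11/2, 9/2)
obs 7: x=4 → posterior Dirichlet(16/5, 10, 5, 11/2, 11/2)
obs 8: x=1 → posterior Dirichlet(16/5, 11, 5, 11/2, 11/2)
obs 9: x=4 → posterior Dirichlet(16/5, 11, 5, 11/2, 13/2)
obs 10: x=2 → posterior Dirichlet(16/5, 11, 6, 11/2, 13/2)
obs 11: x=3 → posterior Dirichlet(16/5, 11, 6, 13/2, 13/2)
obs 12: x=3 → posterior Dirichlet(16/5, 11, 6, 15/2, 13/2)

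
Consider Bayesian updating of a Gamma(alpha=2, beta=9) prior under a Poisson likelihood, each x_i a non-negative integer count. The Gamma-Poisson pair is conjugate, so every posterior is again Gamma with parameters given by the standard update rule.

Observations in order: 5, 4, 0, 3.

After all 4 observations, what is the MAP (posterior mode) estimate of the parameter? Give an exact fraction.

obs 1: x=5 → posterior Gamma(7, 10)
obs 2: x=4 → posterior Gamma(11, 11)
obs 3: x=0 → posterior Gamma(11, 12)
obs 4: x=3 → posterior Gamma(14, 13)

1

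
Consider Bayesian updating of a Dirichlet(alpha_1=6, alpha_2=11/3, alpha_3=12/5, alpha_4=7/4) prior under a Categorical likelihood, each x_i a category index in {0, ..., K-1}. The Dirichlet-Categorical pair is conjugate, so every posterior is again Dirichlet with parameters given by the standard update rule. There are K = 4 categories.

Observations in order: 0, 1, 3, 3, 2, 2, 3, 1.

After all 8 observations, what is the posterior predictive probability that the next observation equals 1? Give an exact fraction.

20/77

obs 1: x=0 → posterior Dirichlet(7, 11/3, 12/5, 7/4)
obs 2: x=1 → posterior Dirichlet(7, 14/3, 12/5, 7/4)
obs 3: x=3 → posterior Dirichlet(7, 14/3, 12/5, 11/4)
obs 4: x=3 → posterior Dirichlet(7, 14/3, 12/5, 15/4)
obs 5: x=2 → posterior Dirichlet(7, 14/3, 17/5, 15/4)
obs 6: x=2 → posterior Dirichlet(7, 14/3, 22/5, 15/4)
obs 7: x=3 → posterior Dirichlet(7, 14/3, 22/5, 19/4)
obs 8: x=1 → posterior Dirichlet(7, 17/3, 22/5, 19/4)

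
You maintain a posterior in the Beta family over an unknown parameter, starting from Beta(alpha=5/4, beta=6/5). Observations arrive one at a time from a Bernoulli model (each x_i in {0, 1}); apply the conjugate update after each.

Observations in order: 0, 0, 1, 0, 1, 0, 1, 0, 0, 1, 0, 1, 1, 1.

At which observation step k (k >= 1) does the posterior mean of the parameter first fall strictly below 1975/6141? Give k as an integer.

k = 2

obs 1: x=0 → posterior Beta(5/4, 11/5)
obs 2: x=0 → posterior Beta(5/4, 16/5)
obs 3: x=1 → posterior Beta(9/4, 16/5)
obs 4: x=0 → posterior Beta(9/4, 21/5)
obs 5: x=1 → posterior Beta(13/4, 21/5)
obs 6: x=0 → posterior Beta(13/4, 26/5)
obs 7: x=1 → posterior Beta(17/4, 26/5)
obs 8: x=0 → posterior Beta(17/4, 31/5)
obs 9: x=0 → posterior Beta(17/4, 36/5)
obs 10: x=1 → posterior Beta(21/4, 36/5)
obs 11: x=0 → posterior Beta(21/4, 41/5)
obs 12: x=1 → posterior Beta(25/4, 41/5)
obs 13: x=1 → posterior Beta(29/4, 41/5)
obs 14: x=1 → posterior Beta(33/4, 41/5)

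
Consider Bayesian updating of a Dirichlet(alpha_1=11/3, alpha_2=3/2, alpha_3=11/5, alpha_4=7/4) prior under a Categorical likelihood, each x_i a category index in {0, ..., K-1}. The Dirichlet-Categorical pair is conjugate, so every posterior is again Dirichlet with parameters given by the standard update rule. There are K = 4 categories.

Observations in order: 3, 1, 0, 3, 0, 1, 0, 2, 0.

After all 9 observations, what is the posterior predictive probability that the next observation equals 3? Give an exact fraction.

225/1087

obs 1: x=3 → posterior Dirichlet(11/3, 3/2, 11/5, 11/4)
obs 2: x=1 → posterior Dirichlet(11/3, 5/2, 11/5, 11/4)
obs 3: x=0 → posterior Dirichlet(14/3, 5/2, 11/5, 11/4)
obs 4: x=3 → posterior Dirichlet(14/3, 5/2, 11/5, 15/4)
obs 5: x=0 → posterior Dirichlet(17/3, 5/2, 11/5, 15/4)
obs 6: x=1 → posterior Dirichlet(17/3, 7/2, 11/5, 15/4)
obs 7: x=0 → posterior Dirichlet(20/3, 7/2, 11/5, 15/4)
obs 8: x=2 → posterior Dirichlet(20/3, 7/2, 16/5, 15/4)
obs 9: x=0 → posterior Dirichlet(23/3, 7/2, 16/5, 15/4)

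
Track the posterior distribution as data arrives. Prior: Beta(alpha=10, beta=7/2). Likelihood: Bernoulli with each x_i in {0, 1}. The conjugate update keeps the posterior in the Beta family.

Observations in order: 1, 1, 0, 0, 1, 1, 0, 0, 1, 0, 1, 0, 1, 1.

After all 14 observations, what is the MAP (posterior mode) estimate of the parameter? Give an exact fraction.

obs 1: x=1 → posterior Beta(11, 7/2)
obs 2: x=1 → posterior Beta(12, 7/2)
obs 3: x=0 → posterior Beta(12, 9/2)
obs 4: x=0 → posterior Beta(12, 11/2)
obs 5: x=1 → posterior Beta(13, 11/2)
obs 6: x=1 → posterior Beta(14, 11/2)
obs 7: x=0 → posterior Beta(14, 13/2)
obs 8: x=0 → posterior Beta(14, 15/2)
obs 9: x=1 → posterior Beta(15, 15/2)
obs 10: x=0 → posterior Beta(15, 17/2)
obs 11: x=1 → posterior Beta(16, 17/2)
obs 12: x=0 → posterior Beta(16, 19/2)
obs 13: x=1 → posterior Beta(17, 19/2)
obs 14: x=1 → posterior Beta(18, 19/2)

2/3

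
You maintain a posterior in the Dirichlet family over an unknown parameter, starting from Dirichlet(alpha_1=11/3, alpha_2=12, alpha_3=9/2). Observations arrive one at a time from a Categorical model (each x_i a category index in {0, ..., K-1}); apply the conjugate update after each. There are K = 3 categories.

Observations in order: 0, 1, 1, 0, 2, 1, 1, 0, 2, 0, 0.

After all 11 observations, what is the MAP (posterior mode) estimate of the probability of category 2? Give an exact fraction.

obs 1: x=0 → posterior Dirichlet(14/3, 12, 9/2)
obs 2: x=1 → posterior Dirichlet(14/3, 13, 9/2)
obs 3: x=1 → posterior Dirichlet(14/3, 14, 9/2)
obs 4: x=0 → posterior Dirichlet(17/3, 14, 9/2)
obs 5: x=2 → posterior Dirichlet(17/3, 14, 11/2)
obs 6: x=1 → posterior Dirichlet(17/3, 15, 11/2)
obs 7: x=1 → posterior Dirichlet(17/3, 16, 11/2)
obs 8: x=0 → posterior Dirichlet(20/3, 16, 11/2)
obs 9: x=2 → posterior Dirichlet(20/3, 16, 13/2)
obs 10: x=0 → posterior Dirichlet(23/3, 16, 13/2)
obs 11: x=0 → posterior Dirichlet(26/3, 16, 13/2)

33/169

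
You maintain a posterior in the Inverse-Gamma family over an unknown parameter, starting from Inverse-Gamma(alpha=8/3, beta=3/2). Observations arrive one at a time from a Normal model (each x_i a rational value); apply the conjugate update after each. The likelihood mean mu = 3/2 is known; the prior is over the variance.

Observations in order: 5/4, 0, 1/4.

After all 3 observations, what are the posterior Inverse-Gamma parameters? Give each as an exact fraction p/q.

obs 1: x=5/4 → posterior Inverse-Gamma(19/6, 49/32)
obs 2: x=0 → posterior Inverse-Gamma(11/3, 85/32)
obs 3: x=1/4 → posterior Inverse-Gamma(25/6, 55/16)

alpha=25/6, beta=55/16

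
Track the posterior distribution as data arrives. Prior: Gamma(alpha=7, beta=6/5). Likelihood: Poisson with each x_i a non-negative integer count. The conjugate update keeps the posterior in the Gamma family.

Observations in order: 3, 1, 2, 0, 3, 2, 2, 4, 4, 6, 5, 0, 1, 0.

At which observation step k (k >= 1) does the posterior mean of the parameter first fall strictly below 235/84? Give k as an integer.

k = 4

obs 1: x=3 → posterior Gamma(10, 11/5)
obs 2: x=1 → posterior Gamma(11, 16/5)
obs 3: x=2 → posterior Gamma(13, 21/5)
obs 4: x=0 → posterior Gamma(13, 26/5)
obs 5: x=3 → posterior Gamma(16, 31/5)
obs 6: x=2 → posterior Gamma(18, 36/5)
obs 7: x=2 → posterior Gamma(20, 41/5)
obs 8: x=4 → posterior Gamma(24, 46/5)
obs 9: x=4 → posterior Gamma(28, 51/5)
obs 10: x=6 → posterior Gamma(34, 56/5)
obs 11: x=5 → posterior Gamma(39, 61/5)
obs 12: x=0 → posterior Gamma(39, 66/5)
obs 13: x=1 → posterior Gamma(40, 71/5)
obs 14: x=0 → posterior Gamma(40, 76/5)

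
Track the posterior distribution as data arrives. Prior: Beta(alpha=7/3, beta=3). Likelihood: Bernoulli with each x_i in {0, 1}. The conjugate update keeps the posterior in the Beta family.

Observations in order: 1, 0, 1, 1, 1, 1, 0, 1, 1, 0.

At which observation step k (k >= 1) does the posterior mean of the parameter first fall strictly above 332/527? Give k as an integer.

obs 1: x=1 → posterior Beta(10/3, 3)
obs 2: x=0 → posterior Beta(10/3, 4)
obs 3: x=1 → posterior Beta(13/3, 4)
obs 4: x=1 → posterior Beta(16/3, 4)
obs 5: x=1 → posterior Beta(19/3, 4)
obs 6: x=1 → posterior Beta(22/3, 4)
obs 7: x=0 → posterior Beta(22/3, 5)
obs 8: x=1 → posterior Beta(25/3, 5)
obs 9: x=1 → posterior Beta(28/3, 5)
obs 10: x=0 → posterior Beta(28/3, 6)

k = 6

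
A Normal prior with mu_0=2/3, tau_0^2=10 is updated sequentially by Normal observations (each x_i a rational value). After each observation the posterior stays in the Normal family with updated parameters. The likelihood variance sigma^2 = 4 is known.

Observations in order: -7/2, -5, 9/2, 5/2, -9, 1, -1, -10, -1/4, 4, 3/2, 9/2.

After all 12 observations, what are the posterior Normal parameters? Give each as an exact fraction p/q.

mu_0=-629/744, tau_0^2=10/31

obs 1: x=-7/2 → posterior Normal(-97/42, 20/7)
obs 2: x=-5 → posterior Normal(-247/72, 5/3)
obs 3: x=9/2 → posterior Normal(-56/51, 20/17)
obs 4: x=5/2 → posterior Normal(-37/132, 10/11)
obs 5: x=-9 → posterior Normal(-307/162, 20/27)
obs 6: x=1 → posterior Normal(-277/192, 5/8)
obs 7: x=-1 → posterior Normal(-307/222, 20/37)
obs 8: x=-10 → posterior Normal(-607/252, 10/21)
obs 9: x=-1/4 → posterior Normal(-1229/564, 20/47)
obs 10: x=4 → posterior Normal(-989/624, 5/13)
obs 11: x=3/2 → posterior Normal(-899/684, 20/57)
obs 12: x=9/2 → posterior Normal(-629/744, 10/31)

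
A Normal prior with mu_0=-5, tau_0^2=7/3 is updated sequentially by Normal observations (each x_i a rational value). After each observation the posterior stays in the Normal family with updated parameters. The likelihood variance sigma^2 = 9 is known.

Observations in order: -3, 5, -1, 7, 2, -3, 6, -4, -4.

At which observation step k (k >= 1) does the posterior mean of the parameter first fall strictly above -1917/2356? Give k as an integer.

k = 7

obs 1: x=-3 → posterior Normal(-78/17, 63/34)
obs 2: x=5 → posterior Normal(-121/41, 63/41)
obs 3: x=-1 → posterior Normal(-8/3, 21/16)
obs 4: x=7 → posterior Normal(-79/55, 63/55)
obs 5: x=2 → posterior Normal(-65/62, 63/62)
obs 6: x=-3 → posterior Normal(-86/69, 21/23)
obs 7: x=6 → posterior Normal(-11/19, 63/76)
obs 8: x=-4 → posterior Normal(-72/83, 63/83)
obs 9: x=-4 → posterior Normal(-10/9, 7/10)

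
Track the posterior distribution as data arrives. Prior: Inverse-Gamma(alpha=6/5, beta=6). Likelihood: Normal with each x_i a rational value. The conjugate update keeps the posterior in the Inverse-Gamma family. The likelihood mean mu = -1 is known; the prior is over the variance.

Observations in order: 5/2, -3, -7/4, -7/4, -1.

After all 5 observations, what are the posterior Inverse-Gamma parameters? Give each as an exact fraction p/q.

obs 1: x=5/2 → posterior Inverse-Gamma(17/10, 97/8)
obs 2: x=-3 → posterior Inverse-Gamma(11/5, 113/8)
obs 3: x=-7/4 → posterior Inverse-Gamma(27/10, 461/32)
obs 4: x=-7/4 → posterior Inverse-Gamma(16/5, 235/16)
obs 5: x=-1 → posterior Inverse-Gamma(37/10, 235/16)

alpha=37/10, beta=235/16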